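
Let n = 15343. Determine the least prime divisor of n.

67

15343 is odd.
Digit sum 16, not divisible by 3.
Ends in 3: not divisible by 5.
7: 15343 = 7·2191 + 6
11: 15343 = 11·1394 + 9
13: 15343 = 13·1180 + 3
17: 15343 = 17·902 + 9
19: 15343 = 19·807 + 10
23: 15343 = 23·667 + 2
29: 15343 = 29·529 + 2
31: 15343 = 31·494 + 29
37: 15343 = 37·414 + 25
41: 15343 = 41·374 + 9
43: 15343 = 43·356 + 35
47: 15343 = 47·326 + 21
53: 15343 = 53·289 + 26
59: 15343 = 59·260 + 3
61: 15343 = 61·251 + 32
67: 15343 = 67·229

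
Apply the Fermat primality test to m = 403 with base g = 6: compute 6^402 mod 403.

6^1 ≡ 6 (mod 403)
6^2 ≡ 6^2 = 36 ≡ 36 (mod 403)
6^4 ≡ 36^2 = 1296 ≡ 87 (mod 403)
6^8 ≡ 87^2 = 7569 ≡ 315 (mod 403)
6^16 ≡ 315^2 = 99225 ≡ 87 (mod 403)
6^32 ≡ 87^2 = 7569 ≡ 315 (mod 403)
6^64 ≡ 315^2 = 99225 ≡ 87 (mod 403)
6^128 ≡ 87^2 = 7569 ≡ 315 (mod 403)
6^256 ≡ 315^2 = 99225 ≡ 87 (mod 403)
402 = 256 + 128 + 16 + 2 in binary powers of 2.
So 6^402 ≡ 87 · 315 · 87 · 36 ≡ 311 (mod 403).
Since 311 ≠ 1, base 6 is a Fermat witness: 403 is composite.

311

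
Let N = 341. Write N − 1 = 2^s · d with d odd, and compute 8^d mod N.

32

341 − 1 = 340 = 2^2 · 85, so d = 85.
8^1 ≡ 8 (mod 341)
8^2 ≡ 8^2 = 64 ≡ 64 (mod 341)
8^4 ≡ 64^2 = 4096 ≡ 4 (mod 341)
8^8 ≡ 4^2 = 16 ≡ 16 (mod 341)
8^16 ≡ 16^2 = 256 ≡ 256 (mod 341)
8^32 ≡ 256^2 = 65536 ≡ 64 (mod 341)
8^64 ≡ 64^2 = 4096 ≡ 4 (mod 341)
85 = 64 + 16 + 4 + 1 in binary powers of 2.
So 8^85 ≡ 4 · 256 · 4 · 8 ≡ 32 (mod 341).
Squaring chain: 32 → 1; never reaches −1, so base 8 is a Miller–Rabin witness that 341 is composite.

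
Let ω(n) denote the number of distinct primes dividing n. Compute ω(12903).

12903 = 3 · 4301
4301 = 11 · 391
391 = 17 · 23
12903 = 3 · 11 · 17 · 23, which has 4 distinct prime factors.

4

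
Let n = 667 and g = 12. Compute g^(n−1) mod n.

12^1 ≡ 12 (mod 667)
12^2 ≡ 12^2 = 144 ≡ 144 (mod 667)
12^4 ≡ 144^2 = 20736 ≡ 59 (mod 667)
12^8 ≡ 59^2 = 3481 ≡ 146 (mod 667)
12^16 ≡ 146^2 = 21316 ≡ 639 (mod 667)
12^32 ≡ 639^2 = 408321 ≡ 117 (mod 667)
12^64 ≡ 117^2 = 13689 ≡ 349 (mod 667)
12^128 ≡ 349^2 = 121801 ≡ 407 (mod 667)
12^256 ≡ 407^2 = 165649 ≡ 233 (mod 667)
12^512 ≡ 233^2 = 54289 ≡ 262 (mod 667)
666 = 512 + 128 + 16 + 8 + 2 in binary powers of 2.
So 12^666 ≡ 262 · 407 · 639 · 146 · 144 ≡ 492 (mod 667).
Since 492 ≠ 1, base 12 is a Fermat witness: 667 is composite.

492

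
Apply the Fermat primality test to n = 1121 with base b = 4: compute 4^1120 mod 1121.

1111

4^1 ≡ 4 (mod 1121)
4^2 ≡ 4^2 = 16 ≡ 16 (mod 1121)
4^4 ≡ 16^2 = 256 ≡ 256 (mod 1121)
4^8 ≡ 256^2 = 65536 ≡ 518 (mod 1121)
4^16 ≡ 518^2 = 268324 ≡ 405 (mod 1121)
4^32 ≡ 405^2 = 164025 ≡ 359 (mod 1121)
4^64 ≡ 359^2 = 128881 ≡ 1087 (mod 1121)
4^128 ≡ 1087^2 = 1181569 ≡ 35 (mod 1121)
4^256 ≡ 35^2 = 1225 ≡ 104 (mod 1121)
4^512 ≡ 104^2 = 10816 ≡ 727 (mod 1121)
4^1024 ≡ 727^2 = 528529 ≡ 538 (mod 1121)
1120 = 1024 + 64 + 32 in binary powers of 2.
So 4^1120 ≡ 538 · 1087 · 359 ≡ 1111 (mod 1121).
Since 1111 ≠ 1, base 4 is a Fermat witness: 1121 is composite.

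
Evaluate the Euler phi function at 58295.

45760

Factor: 58295 = 5 · 89 · 131.
φ(58295) = (5−1) · (89−1) · (131−1) = 4 · 88 · 130 = 45760.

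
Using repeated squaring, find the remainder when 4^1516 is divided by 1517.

4^1 ≡ 4 (mod 1517)
4^2 ≡ 4^2 = 16 ≡ 16 (mod 1517)
4^4 ≡ 16^2 = 256 ≡ 256 (mod 1517)
4^8 ≡ 256^2 = 65536 ≡ 305 (mod 1517)
4^16 ≡ 305^2 = 93025 ≡ 488 (mod 1517)
4^32 ≡ 488^2 = 238144 ≡ 1492 (mod 1517)
4^64 ≡ 1492^2 = 2226064 ≡ 625 (mod 1517)
4^128 ≡ 625^2 = 390625 ≡ 756 (mod 1517)
4^256 ≡ 756^2 = 571536 ≡ 1144 (mod 1517)
4^512 ≡ 1144^2 = 1308736 ≡ 1082 (mod 1517)
4^1024 ≡ 1082^2 = 1170724 ≡ 1117 (mod 1517)
1516 = 1024 + 256 + 128 + 64 + 32 + 8 + 4 in binary powers of 2.
So 4^1516 ≡ 1117 · 1144 · 756 · 625 · 1492 · 305 · 256 ≡ 1144 (mod 1517).
Since 1144 ≠ 1, base 4 is a Fermat witness: 1517 is composite.

1144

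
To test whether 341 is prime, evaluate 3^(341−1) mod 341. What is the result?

56

3^1 ≡ 3 (mod 341)
3^2 ≡ 3^2 = 9 ≡ 9 (mod 341)
3^4 ≡ 9^2 = 81 ≡ 81 (mod 341)
3^8 ≡ 81^2 = 6561 ≡ 82 (mod 341)
3^16 ≡ 82^2 = 6724 ≡ 245 (mod 341)
3^32 ≡ 245^2 = 60025 ≡ 9 (mod 341)
3^64 ≡ 9^2 = 81 ≡ 81 (mod 341)
3^128 ≡ 81^2 = 6561 ≡ 82 (mod 341)
3^256 ≡ 82^2 = 6724 ≡ 245 (mod 341)
340 = 256 + 64 + 16 + 4 in binary powers of 2.
So 3^340 ≡ 245 · 81 · 245 · 81 ≡ 56 (mod 341).
Since 56 ≠ 1, base 3 is a Fermat witness: 341 is composite.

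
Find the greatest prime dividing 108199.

108199 = 7 · 15457
15457 = 13 · 1189
1189 = 29 · 41
41 is prime.
So 108199 = 7 · 13 · 29 · 41; the largest prime factor is 41.

41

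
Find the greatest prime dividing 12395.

12395 = 5 · 2479
2479 = 37 · 67
67 is prime.
So 12395 = 5 · 37 · 67; the largest prime factor is 67.

67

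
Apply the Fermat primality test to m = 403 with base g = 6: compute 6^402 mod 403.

311

6^1 ≡ 6 (mod 403)
6^2 ≡ 6^2 = 36 ≡ 36 (mod 403)
6^4 ≡ 36^2 = 1296 ≡ 87 (mod 403)
6^8 ≡ 87^2 = 7569 ≡ 315 (mod 403)
6^16 ≡ 315^2 = 99225 ≡ 87 (mod 403)
6^32 ≡ 87^2 = 7569 ≡ 315 (mod 403)
6^64 ≡ 315^2 = 99225 ≡ 87 (mod 403)
6^128 ≡ 87^2 = 7569 ≡ 315 (mod 403)
6^256 ≡ 315^2 = 99225 ≡ 87 (mod 403)
402 = 256 + 128 + 16 + 2 in binary powers of 2.
So 6^402 ≡ 87 · 315 · 87 · 36 ≡ 311 (mod 403).
Since 311 ≠ 1, base 6 is a Fermat witness: 403 is composite.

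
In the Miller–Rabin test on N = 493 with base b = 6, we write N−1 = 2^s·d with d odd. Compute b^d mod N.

328

493 − 1 = 492 = 2^2 · 123, so d = 123.
6^1 ≡ 6 (mod 493)
6^2 ≡ 6^2 = 36 ≡ 36 (mod 493)
6^4 ≡ 36^2 = 1296 ≡ 310 (mod 493)
6^8 ≡ 310^2 = 96100 ≡ 458 (mod 493)
6^16 ≡ 458^2 = 209764 ≡ 239 (mod 493)
6^32 ≡ 239^2 = 57121 ≡ 426 (mod 493)
6^64 ≡ 426^2 = 181476 ≡ 52 (mod 493)
123 = 64 + 32 + 16 + 8 + 2 + 1 in binary powers of 2.
So 6^123 ≡ 52 · 426 · 239 · 458 · 36 · 6 ≡ 328 (mod 493).
Squaring chain: 328 → 110; never reaches −1, so base 6 is a Miller–Rabin witness that 493 is composite.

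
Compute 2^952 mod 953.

1

2^1 ≡ 2 (mod 953)
2^2 ≡ 2^2 = 4 ≡ 4 (mod 953)
2^4 ≡ 4^2 = 16 ≡ 16 (mod 953)
2^8 ≡ 16^2 = 256 ≡ 256 (mod 953)
2^16 ≡ 256^2 = 65536 ≡ 732 (mod 953)
2^32 ≡ 732^2 = 535824 ≡ 238 (mod 953)
2^64 ≡ 238^2 = 56644 ≡ 417 (mod 953)
2^128 ≡ 417^2 = 173889 ≡ 443 (mod 953)
2^256 ≡ 443^2 = 196249 ≡ 884 (mod 953)
2^512 ≡ 884^2 = 781456 ≡ 949 (mod 953)
952 = 512 + 256 + 128 + 32 + 16 + 8 in binary powers of 2.
So 2^952 ≡ 949 · 884 · 443 · 238 · 732 · 256 ≡ 1 (mod 953).
Since the result is 1, base 2 gives no evidence that 953 is composite.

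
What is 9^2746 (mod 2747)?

9^1 ≡ 9 (mod 2747)
9^2 ≡ 9^2 = 81 ≡ 81 (mod 2747)
9^4 ≡ 81^2 = 6561 ≡ 1067 (mod 2747)
9^8 ≡ 1067^2 = 1138489 ≡ 1231 (mod 2747)
9^16 ≡ 1231^2 = 1515361 ≡ 1764 (mod 2747)
9^32 ≡ 1764^2 = 3111696 ≡ 2092 (mod 2747)
9^64 ≡ 2092^2 = 4376464 ≡ 493 (mod 2747)
9^128 ≡ 493^2 = 243049 ≡ 1313 (mod 2747)
9^256 ≡ 1313^2 = 1723969 ≡ 1600 (mod 2747)
9^512 ≡ 1600^2 = 2560000 ≡ 2543 (mod 2747)
9^1024 ≡ 2543^2 = 6466849 ≡ 411 (mod 2747)
9^2048 ≡ 411^2 = 168921 ≡ 1354 (mod 2747)
2746 = 2048 + 512 + 128 + 32 + 16 + 8 + 2 in binary powers of 2.
So 9^2746 ≡ 1354 · 2543 · 1313 · 2092 · 1764 · 1231 · 81 ≡ 40 (mod 2747).
Since 40 ≠ 1, base 9 is a Fermat witness: 2747 is composite.

40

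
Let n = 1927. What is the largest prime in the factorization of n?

1927 = 41 · 47
47 is prime.
So 1927 = 41 · 47; the largest prime factor is 47.

47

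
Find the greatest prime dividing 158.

158 = 2 · 79
79 is prime.
So 158 = 2 · 79; the largest prime factor is 79.

79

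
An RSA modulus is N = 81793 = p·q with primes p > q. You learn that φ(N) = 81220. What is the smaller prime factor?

φ(n) = (p−1)(q−1) = n − (p+q) + 1, so p + q = 81793 − 81220 + 1 = 574.
p and q are the roots of t² − 574t + 81793 = 0.
Discriminant: 574² − 4·81793 = 329476 − 327172 = 2304; √2304 = 48.
q = (574 − 48)/2 = 263, p = (574 + 48)/2 = 311.
Check: 263 · 311 = 81793.

263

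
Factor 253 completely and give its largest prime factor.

253 = 11 · 23
23 is prime.
So 253 = 11 · 23; the largest prime factor is 23.

23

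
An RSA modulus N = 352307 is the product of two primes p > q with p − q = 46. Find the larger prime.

Since p = q + 46, we have 352307 = q(q + 46), so q² + 46q − 352307 = 0.
Discriminant: 46² + 4·352307 = 2116 + 1409228 = 1411344; √1411344 = 1188.
q = (−46 + 1188)/2 = 571, and p = q + 46 = 617.
Check: 571 · 617 = 352307.

617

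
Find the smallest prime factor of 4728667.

4728667 is odd.
Digit sum 40, not divisible by 3.
Ends in 7: not divisible by 5.
7: 4728667 = 7·675523 + 6
11: 4728667 = 11·429878 + 9
13: 4728667 = 13·363743 + 8
17: 4728667 = 17·278156 + 15
19: 4728667 = 19·248877 + 4
23: 4728667 = 23·205594 + 5
29: 4728667 = 29·163057 + 14
31: 4728667 = 31·152537 + 20
37: 4728667 = 37·127801 + 30
41: 4728667 = 41·115333 + 14
43: 4728667 = 43·109969

43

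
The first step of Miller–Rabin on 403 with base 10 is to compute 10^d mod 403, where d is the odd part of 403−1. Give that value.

403 − 1 = 402 = 2^1 · 201, so d = 201.
10^1 ≡ 10 (mod 403)
10^2 ≡ 10^2 = 100 ≡ 100 (mod 403)
10^4 ≡ 100^2 = 10000 ≡ 328 (mod 403)
10^8 ≡ 328^2 = 107584 ≡ 386 (mod 403)
10^16 ≡ 386^2 = 148996 ≡ 289 (mod 403)
10^32 ≡ 289^2 = 83521 ≡ 100 (mod 403)
10^64 ≡ 100^2 = 10000 ≡ 328 (mod 403)
10^128 ≡ 328^2 = 107584 ≡ 386 (mod 403)
201 = 128 + 64 + 8 + 1 in binary powers of 2.
So 10^201 ≡ 386 · 328 · 386 · 10 ≡ 64 (mod 403).
Squaring chain: 64; never reaches −1, so base 10 is a Miller–Rabin witness that 403 is composite.

64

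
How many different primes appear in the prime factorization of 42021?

42021 = 3^2 · 4669
4669 = 7 · 667
667 = 23 · 29
42021 = 3^2 · 7 · 23 · 29, which has 4 distinct prime factors.

4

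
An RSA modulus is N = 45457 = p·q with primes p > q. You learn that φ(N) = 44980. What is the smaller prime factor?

131

φ(n) = (p−1)(q−1) = n − (p+q) + 1, so p + q = 45457 − 44980 + 1 = 478.
p and q are the roots of t² − 478t + 45457 = 0.
Discriminant: 478² − 4·45457 = 228484 − 181828 = 46656; √46656 = 216.
q = (478 − 216)/2 = 131, p = (478 + 216)/2 = 347.
Check: 131 · 347 = 45457.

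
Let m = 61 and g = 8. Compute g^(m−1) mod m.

1

8^1 ≡ 8 (mod 61)
8^2 ≡ 8^2 = 64 ≡ 3 (mod 61)
8^4 ≡ 3^2 = 9 ≡ 9 (mod 61)
8^8 ≡ 9^2 = 81 ≡ 20 (mod 61)
8^16 ≡ 20^2 = 400 ≡ 34 (mod 61)
8^32 ≡ 34^2 = 1156 ≡ 58 (mod 61)
60 = 32 + 16 + 8 + 4 in binary powers of 2.
So 8^60 ≡ 58 · 34 · 20 · 9 ≡ 1 (mod 61).
Since the result is 1, base 8 gives no evidence that 61 is composite.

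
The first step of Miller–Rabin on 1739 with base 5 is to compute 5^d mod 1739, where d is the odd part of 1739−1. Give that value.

1739 − 1 = 1738 = 2^1 · 869, so d = 869.
5^1 ≡ 5 (mod 1739)
5^2 ≡ 5^2 = 25 ≡ 25 (mod 1739)
5^4 ≡ 25^2 = 625 ≡ 625 (mod 1739)
5^8 ≡ 625^2 = 390625 ≡ 1089 (mod 1739)
5^16 ≡ 1089^2 = 1185921 ≡ 1662 (mod 1739)
5^32 ≡ 1662^2 = 2762244 ≡ 712 (mod 1739)
5^64 ≡ 712^2 = 506944 ≡ 895 (mod 1739)
5^128 ≡ 895^2 = 801025 ≡ 1085 (mod 1739)
5^256 ≡ 1085^2 = 1177225 ≡ 1661 (mod 1739)
5^512 ≡ 1661^2 = 2758921 ≡ 867 (mod 1739)
869 = 512 + 256 + 64 + 32 + 4 + 1 in binary powers of 2.
So 5^869 ≡ 867 · 1661 · 895 · 712 · 625 · 5 ≡ 609 (mod 1739).
Squaring chain: 609; never reaches −1, so base 5 is a Miller–Rabin witness that 1739 is composite.

609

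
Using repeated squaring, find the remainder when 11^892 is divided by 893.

11^1 ≡ 11 (mod 893)
11^2 ≡ 11^2 = 121 ≡ 121 (mod 893)
11^4 ≡ 121^2 = 14641 ≡ 353 (mod 893)
11^8 ≡ 353^2 = 124609 ≡ 482 (mod 893)
11^16 ≡ 482^2 = 232324 ≡ 144 (mod 893)
11^32 ≡ 144^2 = 20736 ≡ 197 (mod 893)
11^64 ≡ 197^2 = 38809 ≡ 410 (mod 893)
11^128 ≡ 410^2 = 168100 ≡ 216 (mod 893)
11^256 ≡ 216^2 = 46656 ≡ 220 (mod 893)
11^512 ≡ 220^2 = 48400 ≡ 178 (mod 893)
892 = 512 + 256 + 64 + 32 + 16 + 8 + 4 in binary powers of 2.
So 11^892 ≡ 178 · 220 · 410 · 197 · 144 · 482 · 353 ≡ 410 (mod 893).
Since 410 ≠ 1, base 11 is a Fermat witness: 893 is composite.

410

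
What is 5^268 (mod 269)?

5^1 ≡ 5 (mod 269)
5^2 ≡ 5^2 = 25 ≡ 25 (mod 269)
5^4 ≡ 25^2 = 625 ≡ 87 (mod 269)
5^8 ≡ 87^2 = 7569 ≡ 37 (mod 269)
5^16 ≡ 37^2 = 1369 ≡ 24 (mod 269)
5^32 ≡ 24^2 = 576 ≡ 38 (mod 269)
5^64 ≡ 38^2 = 1444 ≡ 99 (mod 269)
5^128 ≡ 99^2 = 9801 ≡ 117 (mod 269)
5^256 ≡ 117^2 = 13689 ≡ 239 (mod 269)
268 = 256 + 8 + 4 in binary powers of 2.
So 5^268 ≡ 239 · 37 · 87 ≡ 1 (mod 269).
Since the result is 1, base 5 gives no evidence that 269 is composite.

1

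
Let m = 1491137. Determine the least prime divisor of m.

1491137 is odd.
Digit sum 26, not divisible by 3.
Ends in 7: not divisible by 5.
7: 1491137 = 7·213019 + 4
11: 1491137 = 11·135557 + 10
13: 1491137 = 13·114702 + 11
17: 1491137 = 17·87713 + 16
19: 1491137 = 19·78480 + 17
23: 1491137 = 23·64832 + 1
29: 1491137 = 29·51418 + 15
31: 1491137 = 31·48101 + 6
37: 1491137 = 37·40301

37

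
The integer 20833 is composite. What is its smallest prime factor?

83

20833 is odd.
Digit sum 16, not divisible by 3.
Ends in 3: not divisible by 5.
7: 20833 = 7·2976 + 1
11: 20833 = 11·1893 + 10
13: 20833 = 13·1602 + 7
17: 20833 = 17·1225 + 8
19: 20833 = 19·1096 + 9
23: 20833 = 23·905 + 18
29: 20833 = 29·718 + 11
31: 20833 = 31·672 + 1
37: 20833 = 37·563 + 2
41: 20833 = 41·508 + 5
43: 20833 = 43·484 + 21
47: 20833 = 47·443 + 12
53: 20833 = 53·393 + 4
59: 20833 = 59·353 + 6
61: 20833 = 61·341 + 32
67: 20833 = 67·310 + 63
71: 20833 = 71·293 + 30
73: 20833 = 73·285 + 28
79: 20833 = 79·263 + 56
83: 20833 = 83·251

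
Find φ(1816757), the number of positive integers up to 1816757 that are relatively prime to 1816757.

Factor: 1816757 = 89 · 137 · 149.
φ(1816757) = (89−1) · (137−1) · (149−1) = 88 · 136 · 148 = 1771264.

1771264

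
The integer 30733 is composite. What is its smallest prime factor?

73

30733 is odd.
Digit sum 16, not divisible by 3.
Ends in 3: not divisible by 5.
7: 30733 = 7·4390 + 3
11: 30733 = 11·2793 + 10
13: 30733 = 13·2364 + 1
17: 30733 = 17·1807 + 14
19: 30733 = 19·1617 + 10
23: 30733 = 23·1336 + 5
29: 30733 = 29·1059 + 22
31: 30733 = 31·991 + 12
37: 30733 = 37·830 + 23
41: 30733 = 41·749 + 24
43: 30733 = 43·714 + 31
47: 30733 = 47·653 + 42
53: 30733 = 53·579 + 46
59: 30733 = 59·520 + 53
61: 30733 = 61·503 + 50
67: 30733 = 67·458 + 47
71: 30733 = 71·432 + 61
73: 30733 = 73·421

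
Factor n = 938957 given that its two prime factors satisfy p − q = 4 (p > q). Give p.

Since p = q + 4, we have 938957 = q(q + 4), so q² + 4q − 938957 = 0.
Discriminant: 4² + 4·938957 = 16 + 3755828 = 3755844; √3755844 = 1938.
q = (−4 + 1938)/2 = 967, and p = q + 4 = 971.
Check: 967 · 971 = 938957.

971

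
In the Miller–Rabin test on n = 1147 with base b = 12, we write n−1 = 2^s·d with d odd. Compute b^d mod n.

1046

1147 − 1 = 1146 = 2^1 · 573, so d = 573.
12^1 ≡ 12 (mod 1147)
12^2 ≡ 12^2 = 144 ≡ 144 (mod 1147)
12^4 ≡ 144^2 = 20736 ≡ 90 (mod 1147)
12^8 ≡ 90^2 = 8100 ≡ 71 (mod 1147)
12^16 ≡ 71^2 = 5041 ≡ 453 (mod 1147)
12^32 ≡ 453^2 = 205209 ≡ 1043 (mod 1147)
12^64 ≡ 1043^2 = 1087849 ≡ 493 (mod 1147)
12^128 ≡ 493^2 = 243049 ≡ 1032 (mod 1147)
12^256 ≡ 1032^2 = 1065024 ≡ 608 (mod 1147)
12^512 ≡ 608^2 = 369664 ≡ 330 (mod 1147)
573 = 512 + 32 + 16 + 8 + 4 + 1 in binary powers of 2.
So 12^573 ≡ 330 · 1043 · 453 · 71 · 90 · 12 ≡ 1046 (mod 1147).
Squaring chain: 1046; never reaches −1, so base 12 is a Miller–Rabin witness that 1147 is composite.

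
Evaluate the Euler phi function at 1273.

1188

Factor: 1273 = 19 · 67.
φ(1273) = (19−1) · (67−1) = 18 · 66 = 1188.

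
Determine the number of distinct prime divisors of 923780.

923780 = 2^2 · 230945
230945 = 5 · 46189
46189 = 11 · 4199
4199 = 13 · 323
323 = 17 · 19
923780 = 2^2 · 5 · 11 · 13 · 17 · 19, which has 6 distinct prime factors.

6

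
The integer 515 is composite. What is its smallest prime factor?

5

515 is odd.
Digit sum 11, not divisible by 3.
Ends in 5: divisible by 5.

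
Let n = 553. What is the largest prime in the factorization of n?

553 = 7 · 79
79 is prime.
So 553 = 7 · 79; the largest prime factor is 79.

79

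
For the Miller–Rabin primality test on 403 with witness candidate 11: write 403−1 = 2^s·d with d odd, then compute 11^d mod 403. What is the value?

151

403 − 1 = 402 = 2^1 · 201, so d = 201.
11^1 ≡ 11 (mod 403)
11^2 ≡ 11^2 = 121 ≡ 121 (mod 403)
11^4 ≡ 121^2 = 14641 ≡ 133 (mod 403)
11^8 ≡ 133^2 = 17689 ≡ 360 (mod 403)
11^16 ≡ 360^2 = 129600 ≡ 237 (mod 403)
11^32 ≡ 237^2 = 56169 ≡ 152 (mod 403)
11^64 ≡ 152^2 = 23104 ≡ 133 (mod 403)
11^128 ≡ 133^2 = 17689 ≡ 360 (mod 403)
201 = 128 + 64 + 8 + 1 in binary powers of 2.
So 11^201 ≡ 360 · 133 · 360 · 11 ≡ 151 (mod 403).
Squaring chain: 151; never reaches −1, so base 11 is a Miller–Rabin witness that 403 is composite.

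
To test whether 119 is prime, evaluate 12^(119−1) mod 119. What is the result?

2

12^1 ≡ 12 (mod 119)
12^2 ≡ 12^2 = 144 ≡ 25 (mod 119)
12^4 ≡ 25^2 = 625 ≡ 30 (mod 119)
12^8 ≡ 30^2 = 900 ≡ 67 (mod 119)
12^16 ≡ 67^2 = 4489 ≡ 86 (mod 119)
12^32 ≡ 86^2 = 7396 ≡ 18 (mod 119)
12^64 ≡ 18^2 = 324 ≡ 86 (mod 119)
118 = 64 + 32 + 16 + 4 + 2 in binary powers of 2.
So 12^118 ≡ 86 · 18 · 86 · 30 · 25 ≡ 2 (mod 119).
Since 2 ≠ 1, base 12 is a Fermat witness: 119 is composite.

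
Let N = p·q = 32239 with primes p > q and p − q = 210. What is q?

Since p = q + 210, we have 32239 = q(q + 210), so q² + 210q − 32239 = 0.
Discriminant: 210² + 4·32239 = 44100 + 128956 = 173056; √173056 = 416.
q = (−210 + 416)/2 = 103, and p = q + 210 = 313.
Check: 103 · 313 = 32239.

103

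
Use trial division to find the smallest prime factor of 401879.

23

401879 is odd.
Digit sum 29, not divisible by 3.
Ends in 9: not divisible by 5.
7: 401879 = 7·57411 + 2
11: 401879 = 11·36534 + 5
13: 401879 = 13·30913 + 10
17: 401879 = 17·23639 + 16
19: 401879 = 19·21151 + 10
23: 401879 = 23·17473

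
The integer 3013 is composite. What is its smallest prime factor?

3013 is odd.
Digit sum 7, not divisible by 3.
Ends in 3: not divisible by 5.
7: 3013 = 7·430 + 3
11: 3013 = 11·273 + 10
13: 3013 = 13·231 + 10
17: 3013 = 17·177 + 4
19: 3013 = 19·158 + 11
23: 3013 = 23·131

23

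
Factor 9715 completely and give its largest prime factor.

67

9715 = 5 · 1943
1943 = 29 · 67
67 is prime.
So 9715 = 5 · 29 · 67; the largest prime factor is 67.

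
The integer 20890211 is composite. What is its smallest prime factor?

20890211 is odd.
Digit sum 23, not divisible by 3.
Ends in 1: not divisible by 5.
7: 20890211 = 7·2984315 + 6
11: 20890211 = 11·1899110 + 1
13: 20890211 = 13·1606939 + 4
17: 20890211 = 17·1228835 + 16
19: 20890211 = 19·1099484 + 15
23: 20890211 = 23·908270 + 1
29: 20890211 = 29·720352 + 3
31: 20890211 = 31·673877 + 24
37: 20890211 = 37·564600 + 11
41: 20890211 = 41·509517 + 14
43: 20890211 = 43·485818 + 37
47: 20890211 = 47·444472 + 27
53: 20890211 = 53·394154 + 49
59: 20890211 = 59·354071 + 22
61: 20890211 = 61·342462 + 29
67: 20890211 = 67·311794 + 13
71: 20890211 = 71·294228 + 23
73: 20890211 = 73·286167 + 20
79: 20890211 = 79·264433 + 4
83: 20890211 = 83·251689 + 24
89: 20890211 = 89·234721 + 42
97: 20890211 = 97·215363

97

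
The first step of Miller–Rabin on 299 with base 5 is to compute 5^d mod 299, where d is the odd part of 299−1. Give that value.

291

299 − 1 = 298 = 2^1 · 149, so d = 149.
5^1 ≡ 5 (mod 299)
5^2 ≡ 5^2 = 25 ≡ 25 (mod 299)
5^4 ≡ 25^2 = 625 ≡ 27 (mod 299)
5^8 ≡ 27^2 = 729 ≡ 131 (mod 299)
5^16 ≡ 131^2 = 17161 ≡ 118 (mod 299)
5^32 ≡ 118^2 = 13924 ≡ 170 (mod 299)
5^64 ≡ 170^2 = 28900 ≡ 196 (mod 299)
5^128 ≡ 196^2 = 38416 ≡ 144 (mod 299)
149 = 128 + 16 + 4 + 1 in binary powers of 2.
So 5^149 ≡ 144 · 118 · 27 · 5 ≡ 291 (mod 299).
Squaring chain: 291; never reaches −1, so base 5 is a Miller–Rabin witness that 299 is composite.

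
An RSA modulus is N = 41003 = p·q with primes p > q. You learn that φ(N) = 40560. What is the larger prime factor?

φ(n) = (p−1)(q−1) = n − (p+q) + 1, so p + q = 41003 − 40560 + 1 = 444.
p and q are the roots of t² − 444t + 41003 = 0.
Discriminant: 444² − 4·41003 = 197136 − 164012 = 33124; √33124 = 182.
q = (444 − 182)/2 = 131, p = (444 + 182)/2 = 313.
Check: 131 · 313 = 41003.

313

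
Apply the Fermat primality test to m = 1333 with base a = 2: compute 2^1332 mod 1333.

4

2^1 ≡ 2 (mod 1333)
2^2 ≡ 2^2 = 4 ≡ 4 (mod 1333)
2^4 ≡ 4^2 = 16 ≡ 16 (mod 1333)
2^8 ≡ 16^2 = 256 ≡ 256 (mod 1333)
2^16 ≡ 256^2 = 65536 ≡ 219 (mod 1333)
2^32 ≡ 219^2 = 47961 ≡ 1306 (mod 1333)
2^64 ≡ 1306^2 = 1705636 ≡ 729 (mod 1333)
2^128 ≡ 729^2 = 531441 ≡ 907 (mod 1333)
2^256 ≡ 907^2 = 822649 ≡ 188 (mod 1333)
2^512 ≡ 188^2 = 35344 ≡ 686 (mod 1333)
2^1024 ≡ 686^2 = 470596 ≡ 47 (mod 1333)
1332 = 1024 + 256 + 32 + 16 + 4 in binary powers of 2.
So 2^1332 ≡ 47 · 188 · 1306 · 219 · 16 ≡ 4 (mod 1333).
Since 4 ≠ 1, base 2 is a Fermat witness: 1333 is composite.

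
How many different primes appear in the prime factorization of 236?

236 = 2^2 · 59
236 = 2^2 · 59, which has 2 distinct prime factors.

2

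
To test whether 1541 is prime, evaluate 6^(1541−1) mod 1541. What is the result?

6^1 ≡ 6 (mod 1541)
6^2 ≡ 6^2 = 36 ≡ 36 (mod 1541)
6^4 ≡ 36^2 = 1296 ≡ 1296 (mod 1541)
6^8 ≡ 1296^2 = 1679616 ≡ 1467 (mod 1541)
6^16 ≡ 1467^2 = 2152089 ≡ 853 (mod 1541)
6^32 ≡ 853^2 = 727609 ≡ 257 (mod 1541)
6^64 ≡ 257^2 = 66049 ≡ 1327 (mod 1541)
6^128 ≡ 1327^2 = 1760929 ≡ 1107 (mod 1541)
6^256 ≡ 1107^2 = 1225449 ≡ 354 (mod 1541)
6^512 ≡ 354^2 = 125316 ≡ 495 (mod 1541)
6^1024 ≡ 495^2 = 245025 ≡ 6 (mod 1541)
1540 = 1024 + 512 + 4 in binary powers of 2.
So 6^1540 ≡ 6 · 495 · 1296 ≡ 1243 (mod 1541).
Since 1243 ≠ 1, base 6 is a Fermat witness: 1541 is composite.

1243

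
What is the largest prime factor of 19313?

89

19313 = 7 · 2759
2759 = 31 · 89
89 is prime.
So 19313 = 7 · 31 · 89; the largest prime factor is 89.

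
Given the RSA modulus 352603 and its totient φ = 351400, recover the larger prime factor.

701

φ(n) = (p−1)(q−1) = n − (p+q) + 1, so p + q = 352603 − 351400 + 1 = 1204.
p and q are the roots of t² − 1204t + 352603 = 0.
Discriminant: 1204² − 4·352603 = 1449616 − 1410412 = 39204; √39204 = 198.
q = (1204 − 198)/2 = 503, p = (1204 + 198)/2 = 701.
Check: 503 · 701 = 352603.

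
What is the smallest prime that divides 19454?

19454 is even: 2 divides it.

2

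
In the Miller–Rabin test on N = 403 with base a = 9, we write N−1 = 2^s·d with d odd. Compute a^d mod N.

403 − 1 = 402 = 2^1 · 201, so d = 201.
9^1 ≡ 9 (mod 403)
9^2 ≡ 9^2 = 81 ≡ 81 (mod 403)
9^4 ≡ 81^2 = 6561 ≡ 113 (mod 403)
9^8 ≡ 113^2 = 12769 ≡ 276 (mod 403)
9^16 ≡ 276^2 = 76176 ≡ 9 (mod 403)
9^32 ≡ 9^2 = 81 ≡ 81 (mod 403)
9^64 ≡ 81^2 = 6561 ≡ 113 (mod 403)
9^128 ≡ 113^2 = 12769 ≡ 276 (mod 403)
201 = 128 + 64 + 8 + 1 in binary powers of 2.
So 9^201 ≡ 276 · 113 · 276 · 9 ≡ 287 (mod 403).
Squaring chain: 287; never reaches −1, so base 9 is a Miller–Rabin witness that 403 is composite.

287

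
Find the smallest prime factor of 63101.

89

63101 is odd.
Digit sum 11, not divisible by 3.
Ends in 1: not divisible by 5.
7: 63101 = 7·9014 + 3
11: 63101 = 11·5736 + 5
13: 63101 = 13·4853 + 12
17: 63101 = 17·3711 + 14
19: 63101 = 19·3321 + 2
23: 63101 = 23·2743 + 12
29: 63101 = 29·2175 + 26
31: 63101 = 31·2035 + 16
37: 63101 = 37·1705 + 16
41: 63101 = 41·1539 + 2
43: 63101 = 43·1467 + 20
47: 63101 = 47·1342 + 27
53: 63101 = 53·1190 + 31
59: 63101 = 59·1069 + 30
61: 63101 = 61·1034 + 27
67: 63101 = 67·941 + 54
71: 63101 = 71·888 + 53
73: 63101 = 73·864 + 29
79: 63101 = 79·798 + 59
83: 63101 = 83·760 + 21
89: 63101 = 89·709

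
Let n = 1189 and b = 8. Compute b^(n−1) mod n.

836

8^1 ≡ 8 (mod 1189)
8^2 ≡ 8^2 = 64 ≡ 64 (mod 1189)
8^4 ≡ 64^2 = 4096 ≡ 529 (mod 1189)
8^8 ≡ 529^2 = 279841 ≡ 426 (mod 1189)
8^16 ≡ 426^2 = 181476 ≡ 748 (mod 1189)
8^32 ≡ 748^2 = 559504 ≡ 674 (mod 1189)
8^64 ≡ 674^2 = 454276 ≡ 78 (mod 1189)
8^128 ≡ 78^2 = 6084 ≡ 139 (mod 1189)
8^256 ≡ 139^2 = 19321 ≡ 297 (mod 1189)
8^512 ≡ 297^2 = 88209 ≡ 223 (mod 1189)
8^1024 ≡ 223^2 = 49729 ≡ 980 (mod 1189)
1188 = 1024 + 128 + 32 + 4 in binary powers of 2.
So 8^1188 ≡ 980 · 139 · 674 · 529 ≡ 836 (mod 1189).
Since 836 ≠ 1, base 8 is a Fermat witness: 1189 is composite.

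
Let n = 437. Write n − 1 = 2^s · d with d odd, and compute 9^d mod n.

294

437 − 1 = 436 = 2^2 · 109, so d = 109.
9^1 ≡ 9 (mod 437)
9^2 ≡ 9^2 = 81 ≡ 81 (mod 437)
9^4 ≡ 81^2 = 6561 ≡ 6 (mod 437)
9^8 ≡ 6^2 = 36 ≡ 36 (mod 437)
9^16 ≡ 36^2 = 1296 ≡ 422 (mod 437)
9^32 ≡ 422^2 = 178084 ≡ 225 (mod 437)
9^64 ≡ 225^2 = 50625 ≡ 370 (mod 437)
109 = 64 + 32 + 8 + 4 + 1 in binary powers of 2.
So 9^109 ≡ 370 · 225 · 36 · 6 · 9 ≡ 294 (mod 437).
Squaring chain: 294 → 347; never reaches −1, so base 9 is a Miller–Rabin witness that 437 is composite.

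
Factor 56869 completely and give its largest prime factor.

56869 = 29 · 1961
1961 = 37 · 53
53 is prime.
So 56869 = 29 · 37 · 53; the largest prime factor is 53.

53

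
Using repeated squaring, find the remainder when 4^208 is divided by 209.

42

4^1 ≡ 4 (mod 209)
4^2 ≡ 4^2 = 16 ≡ 16 (mod 209)
4^4 ≡ 16^2 = 256 ≡ 47 (mod 209)
4^8 ≡ 47^2 = 2209 ≡ 119 (mod 209)
4^16 ≡ 119^2 = 14161 ≡ 158 (mod 209)
4^32 ≡ 158^2 = 24964 ≡ 93 (mod 209)
4^64 ≡ 93^2 = 8649 ≡ 80 (mod 209)
4^128 ≡ 80^2 = 6400 ≡ 130 (mod 209)
208 = 128 + 64 + 16 in binary powers of 2.
So 4^208 ≡ 130 · 80 · 158 ≡ 42 (mod 209).
Since 42 ≠ 1, base 4 is a Fermat witness: 209 is composite.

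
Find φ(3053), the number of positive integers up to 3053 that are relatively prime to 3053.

2940

Factor: 3053 = 43 · 71.
φ(3053) = (43−1) · (71−1) = 42 · 70 = 2940.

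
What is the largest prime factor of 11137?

43

11137 = 7 · 1591
1591 = 37 · 43
43 is prime.
So 11137 = 7 · 37 · 43; the largest prime factor is 43.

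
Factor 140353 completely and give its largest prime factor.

140353 = 19 · 7387
7387 = 83 · 89
89 is prime.
So 140353 = 19 · 83 · 89; the largest prime factor is 89.

89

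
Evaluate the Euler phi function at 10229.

9984

Factor: 10229 = 53 · 193.
φ(10229) = (53−1) · (193−1) = 52 · 192 = 9984.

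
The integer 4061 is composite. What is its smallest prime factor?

4061 is odd.
Digit sum 11, not divisible by 3.
Ends in 1: not divisible by 5.
7: 4061 = 7·580 + 1
11: 4061 = 11·369 + 2
13: 4061 = 13·312 + 5
17: 4061 = 17·238 + 15
19: 4061 = 19·213 + 14
23: 4061 = 23·176 + 13
29: 4061 = 29·140 + 1
31: 4061 = 31·131

31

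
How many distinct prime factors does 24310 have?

5

24310 = 2 · 12155
12155 = 5 · 2431
2431 = 11 · 221
221 = 13 · 17
24310 = 2 · 5 · 11 · 13 · 17, which has 5 distinct prime factors.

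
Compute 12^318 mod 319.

12^1 ≡ 12 (mod 319)
12^2 ≡ 12^2 = 144 ≡ 144 (mod 319)
12^4 ≡ 144^2 = 20736 ≡ 1 (mod 319)
12^8 ≡ 1^2 = 1 ≡ 1 (mod 319)
12^16 ≡ 1^2 = 1 ≡ 1 (mod 319)
12^32 ≡ 1^2 = 1 ≡ 1 (mod 319)
12^64 ≡ 1^2 = 1 ≡ 1 (mod 319)
12^128 ≡ 1^2 = 1 ≡ 1 (mod 319)
12^256 ≡ 1^2 = 1 ≡ 1 (mod 319)
318 = 256 + 32 + 16 + 8 + 4 + 2 in binary powers of 2.
So 12^318 ≡ 1 · 1 · 1 · 1 · 1 · 144 ≡ 144 (mod 319).
Since 144 ≠ 1, base 12 is a Fermat witness: 319 is composite.

144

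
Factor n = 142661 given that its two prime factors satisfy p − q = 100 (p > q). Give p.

431

Since p = q + 100, we have 142661 = q(q + 100), so q² + 100q − 142661 = 0.
Discriminant: 100² + 4·142661 = 10000 + 570644 = 580644; √580644 = 762.
q = (−100 + 762)/2 = 331, and p = q + 100 = 431.
Check: 331 · 431 = 142661.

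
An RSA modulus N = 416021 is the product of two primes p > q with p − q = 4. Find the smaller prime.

Since p = q + 4, we have 416021 = q(q + 4), so q² + 4q − 416021 = 0.
Discriminant: 4² + 4·416021 = 16 + 1664084 = 1664100; √1664100 = 1290.
q = (−4 + 1290)/2 = 643, and p = q + 4 = 647.
Check: 643 · 647 = 416021.

643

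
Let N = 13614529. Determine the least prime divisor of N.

61

13614529 is odd.
Digit sum 31, not divisible by 3.
Ends in 9: not divisible by 5.
7: 13614529 = 7·1944932 + 5
11: 13614529 = 11·1237684 + 5
13: 13614529 = 13·1047271 + 6
17: 13614529 = 17·800854 + 11
19: 13614529 = 19·716554 + 3
23: 13614529 = 23·591936 + 1
29: 13614529 = 29·469466 + 15
31: 13614529 = 31·439178 + 11
37: 13614529 = 37·367960 + 9
41: 13614529 = 41·332061 + 28
43: 13614529 = 43·316616 + 41
47: 13614529 = 47·289670 + 39
53: 13614529 = 53·256877 + 48
59: 13614529 = 59·230754 + 43
61: 13614529 = 61·223189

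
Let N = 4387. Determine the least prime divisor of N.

41

4387 is odd.
Digit sum 22, not divisible by 3.
Ends in 7: not divisible by 5.
7: 4387 = 7·626 + 5
11: 4387 = 11·398 + 9
13: 4387 = 13·337 + 6
17: 4387 = 17·258 + 1
19: 4387 = 19·230 + 17
23: 4387 = 23·190 + 17
29: 4387 = 29·151 + 8
31: 4387 = 31·141 + 16
37: 4387 = 37·118 + 21
41: 4387 = 41·107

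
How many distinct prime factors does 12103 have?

3

12103 = 7^2 · 247
247 = 13 · 19
12103 = 7^2 · 13 · 19, which has 3 distinct prime factors.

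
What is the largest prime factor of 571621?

571621 = 71 · 8051
8051 = 83 · 97
97 is prime.
So 571621 = 71 · 83 · 97; the largest prime factor is 97.

97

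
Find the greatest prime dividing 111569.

111569 = 31 · 3599
3599 = 59 · 61
61 is prime.
So 111569 = 31 · 59 · 61; the largest prime factor is 61.

61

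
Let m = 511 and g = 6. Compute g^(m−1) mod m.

6^1 ≡ 6 (mod 511)
6^2 ≡ 6^2 = 36 ≡ 36 (mod 511)
6^4 ≡ 36^2 = 1296 ≡ 274 (mod 511)
6^8 ≡ 274^2 = 75076 ≡ 470 (mod 511)
6^16 ≡ 470^2 = 220900 ≡ 148 (mod 511)
6^32 ≡ 148^2 = 21904 ≡ 442 (mod 511)
6^64 ≡ 442^2 = 195364 ≡ 162 (mod 511)
6^128 ≡ 162^2 = 26244 ≡ 183 (mod 511)
6^256 ≡ 183^2 = 33489 ≡ 274 (mod 511)
510 = 256 + 128 + 64 + 32 + 16 + 8 + 4 + 2 in binary powers of 2.
So 6^510 ≡ 274 · 183 · 162 · 442 · 148 · 470 · 274 · 36 ≡ 155 (mod 511).
Since 155 ≠ 1, base 6 is a Fermat witness: 511 is composite.

155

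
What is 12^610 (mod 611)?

118

12^1 ≡ 12 (mod 611)
12^2 ≡ 12^2 = 144 ≡ 144 (mod 611)
12^4 ≡ 144^2 = 20736 ≡ 573 (mod 611)
12^8 ≡ 573^2 = 328329 ≡ 222 (mod 611)
12^16 ≡ 222^2 = 49284 ≡ 404 (mod 611)
12^32 ≡ 404^2 = 163216 ≡ 79 (mod 611)
12^64 ≡ 79^2 = 6241 ≡ 131 (mod 611)
12^128 ≡ 131^2 = 17161 ≡ 53 (mod 611)
12^256 ≡ 53^2 = 2809 ≡ 365 (mod 611)
12^512 ≡ 365^2 = 133225 ≡ 27 (mod 611)
610 = 512 + 64 + 32 + 2 in binary powers of 2.
So 12^610 ≡ 27 · 131 · 79 · 144 ≡ 118 (mod 611).
Since 118 ≠ 1, base 12 is a Fermat witness: 611 is composite.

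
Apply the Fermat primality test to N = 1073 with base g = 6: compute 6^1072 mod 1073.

371

6^1 ≡ 6 (mod 1073)
6^2 ≡ 6^2 = 36 ≡ 36 (mod 1073)
6^4 ≡ 36^2 = 1296 ≡ 223 (mod 1073)
6^8 ≡ 223^2 = 49729 ≡ 371 (mod 1073)
6^16 ≡ 371^2 = 137641 ≡ 297 (mod 1073)
6^32 ≡ 297^2 = 88209 ≡ 223 (mod 1073)
6^64 ≡ 223^2 = 49729 ≡ 371 (mod 1073)
6^128 ≡ 371^2 = 137641 ≡ 297 (mod 1073)
6^256 ≡ 297^2 = 88209 ≡ 223 (mod 1073)
6^512 ≡ 223^2 = 49729 ≡ 371 (mod 1073)
6^1024 ≡ 371^2 = 137641 ≡ 297 (mod 1073)
1072 = 1024 + 32 + 16 in binary powers of 2.
So 6^1072 ≡ 297 · 223 · 297 ≡ 371 (mod 1073).
Since 371 ≠ 1, base 6 is a Fermat witness: 1073 is composite.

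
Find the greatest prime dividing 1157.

1157 = 13 · 89
89 is prime.
So 1157 = 13 · 89; the largest prime factor is 89.

89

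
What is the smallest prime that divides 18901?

41

18901 is odd.
Digit sum 19, not divisible by 3.
Ends in 1: not divisible by 5.
7: 18901 = 7·2700 + 1
11: 18901 = 11·1718 + 3
13: 18901 = 13·1453 + 12
17: 18901 = 17·1111 + 14
19: 18901 = 19·994 + 15
23: 18901 = 23·821 + 18
29: 18901 = 29·651 + 22
31: 18901 = 31·609 + 22
37: 18901 = 37·510 + 31
41: 18901 = 41·461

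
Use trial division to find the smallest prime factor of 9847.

9847 is odd.
Digit sum 28, not divisible by 3.
Ends in 7: not divisible by 5.
7: 9847 = 7·1406 + 5
11: 9847 = 11·895 + 2
13: 9847 = 13·757 + 6
17: 9847 = 17·579 + 4
19: 9847 = 19·518 + 5
23: 9847 = 23·428 + 3
29: 9847 = 29·339 + 16
31: 9847 = 31·317 + 20
37: 9847 = 37·266 + 5
41: 9847 = 41·240 + 7
43: 9847 = 43·229

43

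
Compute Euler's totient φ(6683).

Factor: 6683 = 41 · 163.
φ(6683) = (41−1) · (163−1) = 40 · 162 = 6480.

6480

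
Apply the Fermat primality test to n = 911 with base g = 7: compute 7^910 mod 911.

1

7^1 ≡ 7 (mod 911)
7^2 ≡ 7^2 = 49 ≡ 49 (mod 911)
7^4 ≡ 49^2 = 2401 ≡ 579 (mod 911)
7^8 ≡ 579^2 = 335241 ≡ 904 (mod 911)
7^16 ≡ 904^2 = 817216 ≡ 49 (mod 911)
7^32 ≡ 49^2 = 2401 ≡ 579 (mod 911)
7^64 ≡ 579^2 = 335241 ≡ 904 (mod 911)
7^128 ≡ 904^2 = 817216 ≡ 49 (mod 911)
7^256 ≡ 49^2 = 2401 ≡ 579 (mod 911)
7^512 ≡ 579^2 = 335241 ≡ 904 (mod 911)
910 = 512 + 256 + 128 + 8 + 4 + 2 in binary powers of 2.
So 7^910 ≡ 904 · 579 · 49 · 904 · 579 · 49 ≡ 1 (mod 911).
Since the result is 1, base 7 gives no evidence that 911 is composite.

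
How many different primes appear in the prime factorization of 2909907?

2909907 = 3^2 · 323323
323323 = 7 · 46189
46189 = 11 · 4199
4199 = 13 · 323
323 = 17 · 19
2909907 = 3^2 · 7 · 11 · 13 · 17 · 19, which has 6 distinct prime factors.

6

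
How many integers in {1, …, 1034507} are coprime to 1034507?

Factor: 1034507 = 53 · 131 · 149.
φ(1034507) = (53−1) · (131−1) · (149−1) = 52 · 130 · 148 = 1000480.

1000480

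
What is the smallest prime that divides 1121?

1121 is odd.
Digit sum 5, not divisible by 3.
Ends in 1: not divisible by 5.
7: 1121 = 7·160 + 1
11: 1121 = 11·101 + 10
13: 1121 = 13·86 + 3
17: 1121 = 17·65 + 16
19: 1121 = 19·59

19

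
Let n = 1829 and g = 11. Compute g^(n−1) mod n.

1405

11^1 ≡ 11 (mod 1829)
11^2 ≡ 11^2 = 121 ≡ 121 (mod 1829)
11^4 ≡ 121^2 = 14641 ≡ 9 (mod 1829)
11^8 ≡ 9^2 = 81 ≡ 81 (mod 1829)
11^16 ≡ 81^2 = 6561 ≡ 1074 (mod 1829)
11^32 ≡ 1074^2 = 1153476 ≡ 1206 (mod 1829)
11^64 ≡ 1206^2 = 1454436 ≡ 381 (mod 1829)
11^128 ≡ 381^2 = 145161 ≡ 670 (mod 1829)
11^256 ≡ 670^2 = 448900 ≡ 795 (mod 1829)
11^512 ≡ 795^2 = 632025 ≡ 1020 (mod 1829)
11^1024 ≡ 1020^2 = 1040400 ≡ 1528 (mod 1829)
1828 = 1024 + 512 + 256 + 32 + 4 in binary powers of 2.
So 11^1828 ≡ 1528 · 1020 · 795 · 1206 · 9 ≡ 1405 (mod 1829).
Since 1405 ≠ 1, base 11 is a Fermat witness: 1829 is composite.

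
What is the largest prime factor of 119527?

119527 = 17 · 7031
7031 = 79 · 89
89 is prime.
So 119527 = 17 · 79 · 89; the largest prime factor is 89.

89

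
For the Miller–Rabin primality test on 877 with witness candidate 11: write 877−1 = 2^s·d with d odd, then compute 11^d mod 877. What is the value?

151

877 − 1 = 876 = 2^2 · 219, so d = 219.
11^1 ≡ 11 (mod 877)
11^2 ≡ 11^2 = 121 ≡ 121 (mod 877)
11^4 ≡ 121^2 = 14641 ≡ 609 (mod 877)
11^8 ≡ 609^2 = 370881 ≡ 787 (mod 877)
11^16 ≡ 787^2 = 619369 ≡ 207 (mod 877)
11^32 ≡ 207^2 = 42849 ≡ 753 (mod 877)
11^64 ≡ 753^2 = 567009 ≡ 467 (mod 877)
11^128 ≡ 467^2 = 218089 ≡ 593 (mod 877)
219 = 128 + 64 + 16 + 8 + 2 + 1 in binary powers of 2.
So 11^219 ≡ 593 · 467 · 207 · 787 · 121 · 11 ≡ 151 (mod 877).
Squaring chain: 151 → 876; reaches −1, so base 11 does not prove 877 composite.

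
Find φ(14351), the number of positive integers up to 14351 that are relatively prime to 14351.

14112

Factor: 14351 = 113 · 127.
φ(14351) = (113−1) · (127−1) = 112 · 126 = 14112.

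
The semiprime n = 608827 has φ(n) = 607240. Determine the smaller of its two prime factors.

φ(n) = (p−1)(q−1) = n − (p+q) + 1, so p + q = 608827 − 607240 + 1 = 1588.
p and q are the roots of t² − 1588t + 608827 = 0.
Discriminant: 1588² − 4·608827 = 2521744 − 2435308 = 86436; √86436 = 294.
q = (1588 − 294)/2 = 647, p = (1588 + 294)/2 = 941.
Check: 647 · 941 = 608827.

647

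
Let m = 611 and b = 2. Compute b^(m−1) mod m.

2^1 ≡ 2 (mod 611)
2^2 ≡ 2^2 = 4 ≡ 4 (mod 611)
2^4 ≡ 4^2 = 16 ≡ 16 (mod 611)
2^8 ≡ 16^2 = 256 ≡ 256 (mod 611)
2^16 ≡ 256^2 = 65536 ≡ 159 (mod 611)
2^32 ≡ 159^2 = 25281 ≡ 230 (mod 611)
2^64 ≡ 230^2 = 52900 ≡ 354 (mod 611)
2^128 ≡ 354^2 = 125316 ≡ 61 (mod 611)
2^256 ≡ 61^2 = 3721 ≡ 55 (mod 611)
2^512 ≡ 55^2 = 3025 ≡ 581 (mod 611)
610 = 512 + 64 + 32 + 2 in binary powers of 2.
So 2^610 ≡ 581 · 354 · 230 · 4 ≡ 101 (mod 611).
Since 101 ≠ 1, base 2 is a Fermat witness: 611 is composite.

101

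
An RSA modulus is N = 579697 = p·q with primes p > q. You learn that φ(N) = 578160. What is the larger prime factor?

φ(n) = (p−1)(q−1) = n − (p+q) + 1, so p + q = 579697 − 578160 + 1 = 1538.
p and q are the roots of t² − 1538t + 579697 = 0.
Discriminant: 1538² − 4·579697 = 2365444 − 2318788 = 46656; √46656 = 216.
q = (1538 − 216)/2 = 661, p = (1538 + 216)/2 = 877.
Check: 661 · 877 = 579697.

877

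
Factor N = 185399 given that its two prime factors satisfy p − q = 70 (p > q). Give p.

Since p = q + 70, we have 185399 = q(q + 70), so q² + 70q − 185399 = 0.
Discriminant: 70² + 4·185399 = 4900 + 741596 = 746496; √746496 = 864.
q = (−70 + 864)/2 = 397, and p = q + 70 = 467.
Check: 397 · 467 = 185399.

467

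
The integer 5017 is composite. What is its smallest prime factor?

29

5017 is odd.
Digit sum 13, not divisible by 3.
Ends in 7: not divisible by 5.
7: 5017 = 7·716 + 5
11: 5017 = 11·456 + 1
13: 5017 = 13·385 + 12
17: 5017 = 17·295 + 2
19: 5017 = 19·264 + 1
23: 5017 = 23·218 + 3
29: 5017 = 29·173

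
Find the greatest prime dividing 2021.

2021 = 43 · 47
47 is prime.
So 2021 = 43 · 47; the largest prime factor is 47.

47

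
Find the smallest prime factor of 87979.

87979 is odd.
Digit sum 40, not divisible by 3.
Ends in 9: not divisible by 5.
7: 87979 = 7·12568 + 3
11: 87979 = 11·7998 + 1
13: 87979 = 13·6767 + 8
17: 87979 = 17·5175 + 4
19: 87979 = 19·4630 + 9
23: 87979 = 23·3825 + 4
29: 87979 = 29·3033 + 22
31: 87979 = 31·2838 + 1
37: 87979 = 37·2377 + 30
41: 87979 = 41·2145 + 34
43: 87979 = 43·2046 + 1
47: 87979 = 47·1871 + 42
53: 87979 = 53·1659 + 52
59: 87979 = 59·1491 + 10
61: 87979 = 61·1442 + 17
67: 87979 = 67·1313 + 8
71: 87979 = 71·1239 + 10
73: 87979 = 73·1205 + 14
79: 87979 = 79·1113 + 52
83: 87979 = 83·1059 + 82
89: 87979 = 89·988 + 47
97: 87979 = 97·907

97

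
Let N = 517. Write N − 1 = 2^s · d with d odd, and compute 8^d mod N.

238

517 − 1 = 516 = 2^2 · 129, so d = 129.
8^1 ≡ 8 (mod 517)
8^2 ≡ 8^2 = 64 ≡ 64 (mod 517)
8^4 ≡ 64^2 = 4096 ≡ 477 (mod 517)
8^8 ≡ 477^2 = 227529 ≡ 49 (mod 517)
8^16 ≡ 49^2 = 2401 ≡ 333 (mod 517)
8^32 ≡ 333^2 = 110889 ≡ 251 (mod 517)
8^64 ≡ 251^2 = 63001 ≡ 444 (mod 517)
8^128 ≡ 444^2 = 197136 ≡ 159 (mod 517)
129 = 128 + 1 in binary powers of 2.
So 8^129 ≡ 159 · 8 ≡ 238 (mod 517).
Squaring chain: 238 → 291; never reaches −1, so base 8 is a Miller–Rabin witness that 517 is composite.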